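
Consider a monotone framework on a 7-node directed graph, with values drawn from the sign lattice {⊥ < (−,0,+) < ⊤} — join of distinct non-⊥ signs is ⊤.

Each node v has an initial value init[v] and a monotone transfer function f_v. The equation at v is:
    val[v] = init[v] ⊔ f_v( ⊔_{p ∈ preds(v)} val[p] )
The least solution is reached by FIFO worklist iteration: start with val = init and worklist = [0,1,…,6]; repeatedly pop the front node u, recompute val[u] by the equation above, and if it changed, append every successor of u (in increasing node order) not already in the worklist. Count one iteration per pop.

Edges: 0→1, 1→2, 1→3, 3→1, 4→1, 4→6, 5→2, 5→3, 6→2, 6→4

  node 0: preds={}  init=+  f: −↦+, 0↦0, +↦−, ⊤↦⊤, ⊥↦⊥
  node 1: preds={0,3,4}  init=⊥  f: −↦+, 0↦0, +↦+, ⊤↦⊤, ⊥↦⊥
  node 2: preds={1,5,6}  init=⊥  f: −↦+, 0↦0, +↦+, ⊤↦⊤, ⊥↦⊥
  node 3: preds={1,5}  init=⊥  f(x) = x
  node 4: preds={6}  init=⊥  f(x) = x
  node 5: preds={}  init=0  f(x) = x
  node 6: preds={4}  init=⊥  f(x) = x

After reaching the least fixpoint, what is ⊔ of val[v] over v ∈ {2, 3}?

⊤

Iteration log — 10 steps:
  step 1. node 0  ⊔preds=⊥  new=+  stable
  step 2. node 1  ⊔preds=+  new=+  old=⊥  +wl: 
  step 3. node 2  ⊔preds=⊤  new=⊤  old=⊥  +wl: 
  step 4. node 3  ⊔preds=⊤  new=⊤  old=⊥  +wl: 1
  step 5. node 4  ⊔preds=⊥  new=⊥  stable
  step 6. node 5  ⊔preds=⊥  new=0  stable
  step 7. node 6  ⊔preds=⊥  new=⊥  stable
  step 8. node 1  ⊔preds=⊤  new=⊤  old=+  +wl: 2,3
  step 9. node 2  ⊔preds=⊤  new=⊤  stable
  step 10. node 3  ⊔preds=⊤  new=⊤  stable

Least fixpoint reached:
  node 0: +
  node 1: ⊤
  node 2: ⊤
  node 3: ⊤
  node 4: ⊥
  node 5: 0
  node 6: ⊥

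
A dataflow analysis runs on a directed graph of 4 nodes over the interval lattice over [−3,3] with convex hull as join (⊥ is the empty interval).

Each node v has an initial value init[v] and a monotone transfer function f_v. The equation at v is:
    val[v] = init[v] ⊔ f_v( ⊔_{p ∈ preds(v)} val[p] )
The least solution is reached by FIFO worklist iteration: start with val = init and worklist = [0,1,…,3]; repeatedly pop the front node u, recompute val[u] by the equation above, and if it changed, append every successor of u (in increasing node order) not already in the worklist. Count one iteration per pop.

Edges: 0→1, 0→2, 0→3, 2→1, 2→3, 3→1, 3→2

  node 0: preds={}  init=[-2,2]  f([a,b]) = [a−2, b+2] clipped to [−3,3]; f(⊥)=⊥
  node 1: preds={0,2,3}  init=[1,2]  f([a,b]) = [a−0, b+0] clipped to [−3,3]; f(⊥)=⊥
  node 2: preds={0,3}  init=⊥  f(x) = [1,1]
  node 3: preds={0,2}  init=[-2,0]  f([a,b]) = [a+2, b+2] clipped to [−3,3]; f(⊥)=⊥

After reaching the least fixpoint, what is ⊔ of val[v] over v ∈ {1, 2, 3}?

[-2,3]

Trace (6 dequeues):
  [1] u=0 | in ⊥ | out [-2,2] | ==
  [2] u=1 | in [-2,2] | out [-2,2] | prev [1,2] | push {}
  [3] u=2 | in [-2,2] | out [1,1] | prev ⊥ | push {1}
  [4] u=3 | in [-2,2] | out [-2,3] | prev [-2,0] | push {2}
  [5] u=1 | in [-2,3] | out [-2,3] | prev [-2,2] | push {}
  [6] u=2 | in [-2,3] | out [1,1] | ==

Converged values:
  [0] [-2,2]
  [1] [-2,3]
  [2] [1,1]
  [3] [-2,3]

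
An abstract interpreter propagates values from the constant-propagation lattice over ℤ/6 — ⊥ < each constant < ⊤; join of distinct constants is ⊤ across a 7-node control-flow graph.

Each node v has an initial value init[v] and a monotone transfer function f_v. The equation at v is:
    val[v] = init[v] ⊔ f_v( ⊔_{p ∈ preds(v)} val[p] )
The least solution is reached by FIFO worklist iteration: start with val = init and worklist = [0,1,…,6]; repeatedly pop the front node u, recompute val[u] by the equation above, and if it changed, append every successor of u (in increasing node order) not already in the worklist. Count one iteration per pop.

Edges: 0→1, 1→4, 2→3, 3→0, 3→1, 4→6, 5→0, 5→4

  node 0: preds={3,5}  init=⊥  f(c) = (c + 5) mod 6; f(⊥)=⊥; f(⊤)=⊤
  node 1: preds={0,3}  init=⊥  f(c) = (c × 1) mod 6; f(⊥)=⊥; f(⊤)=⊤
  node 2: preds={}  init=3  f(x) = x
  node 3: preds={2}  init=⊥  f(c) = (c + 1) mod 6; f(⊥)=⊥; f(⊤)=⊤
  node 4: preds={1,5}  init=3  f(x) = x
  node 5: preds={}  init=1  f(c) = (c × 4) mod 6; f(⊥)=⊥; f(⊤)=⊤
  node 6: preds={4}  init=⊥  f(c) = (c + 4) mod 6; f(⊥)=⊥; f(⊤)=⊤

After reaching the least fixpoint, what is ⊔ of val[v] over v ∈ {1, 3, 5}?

Trace (10 dequeues):
  [1] u=0 | in 1 | out 0 | prev ⊥ | push {}
  [2] u=1 | in 0 | out 0 | prev ⊥ | push {}
  [3] u=2 | in ⊥ | out 3 | ==
  [4] u=3 | in 3 | out 4 | prev ⊥ | push {0,1}
  [5] u=4 | in ⊤ | out ⊤ | prev 3 | push {}
  [6] u=5 | in ⊥ | out 1 | ==
  [7] u=6 | in ⊤ | out ⊤ | prev ⊥ | push {}
  [8] u=0 | in ⊤ | out ⊤ | prev 0 | push {}
  [9] u=1 | in ⊤ | out ⊤ | prev 0 | push {4}
  [10] u=4 | in ⊤ | out ⊤ | ==

Converged values:
  [0] ⊤
  [1] ⊤
  [2] 3
  [3] 4
  [4] ⊤
  [5] 1
  [6] ⊤

⊤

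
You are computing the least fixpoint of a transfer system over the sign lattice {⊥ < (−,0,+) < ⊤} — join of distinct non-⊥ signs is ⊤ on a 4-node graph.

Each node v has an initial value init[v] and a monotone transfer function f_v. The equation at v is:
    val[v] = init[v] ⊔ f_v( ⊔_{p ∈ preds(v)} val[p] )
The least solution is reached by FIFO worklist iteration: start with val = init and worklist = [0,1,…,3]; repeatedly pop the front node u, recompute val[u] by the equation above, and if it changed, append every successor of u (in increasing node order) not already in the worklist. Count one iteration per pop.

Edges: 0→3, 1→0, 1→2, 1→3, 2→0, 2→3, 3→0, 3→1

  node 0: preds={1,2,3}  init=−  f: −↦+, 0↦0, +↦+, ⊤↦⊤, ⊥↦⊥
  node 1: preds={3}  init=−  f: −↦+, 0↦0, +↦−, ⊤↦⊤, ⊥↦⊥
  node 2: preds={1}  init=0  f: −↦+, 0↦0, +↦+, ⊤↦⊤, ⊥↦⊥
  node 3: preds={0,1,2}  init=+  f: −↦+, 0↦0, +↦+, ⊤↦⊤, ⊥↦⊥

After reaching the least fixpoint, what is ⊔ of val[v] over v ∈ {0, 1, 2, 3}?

⊤

Iteration log — 9 steps:
  step 1. node 0  ⊔preds=⊤  new=⊤  old=−  +wl: 
  step 2. node 1  ⊔preds=+  new=−  stable
  step 3. node 2  ⊔preds=−  new=⊤  old=0  +wl: 0
  step 4. node 3  ⊔preds=⊤  new=⊤  old=+  +wl: 1
  step 5. node 0  ⊔preds=⊤  new=⊤  stable
  step 6. node 1  ⊔preds=⊤  new=⊤  old=−  +wl: 0,2,3
  step 7. node 0  ⊔preds=⊤  new=⊤  stable
  step 8. node 2  ⊔preds=⊤  new=⊤  stable
  step 9. node 3  ⊔preds=⊤  new=⊤  stable

Least fixpoint reached:
  node 0: ⊤
  node 1: ⊤
  node 2: ⊤
  node 3: ⊤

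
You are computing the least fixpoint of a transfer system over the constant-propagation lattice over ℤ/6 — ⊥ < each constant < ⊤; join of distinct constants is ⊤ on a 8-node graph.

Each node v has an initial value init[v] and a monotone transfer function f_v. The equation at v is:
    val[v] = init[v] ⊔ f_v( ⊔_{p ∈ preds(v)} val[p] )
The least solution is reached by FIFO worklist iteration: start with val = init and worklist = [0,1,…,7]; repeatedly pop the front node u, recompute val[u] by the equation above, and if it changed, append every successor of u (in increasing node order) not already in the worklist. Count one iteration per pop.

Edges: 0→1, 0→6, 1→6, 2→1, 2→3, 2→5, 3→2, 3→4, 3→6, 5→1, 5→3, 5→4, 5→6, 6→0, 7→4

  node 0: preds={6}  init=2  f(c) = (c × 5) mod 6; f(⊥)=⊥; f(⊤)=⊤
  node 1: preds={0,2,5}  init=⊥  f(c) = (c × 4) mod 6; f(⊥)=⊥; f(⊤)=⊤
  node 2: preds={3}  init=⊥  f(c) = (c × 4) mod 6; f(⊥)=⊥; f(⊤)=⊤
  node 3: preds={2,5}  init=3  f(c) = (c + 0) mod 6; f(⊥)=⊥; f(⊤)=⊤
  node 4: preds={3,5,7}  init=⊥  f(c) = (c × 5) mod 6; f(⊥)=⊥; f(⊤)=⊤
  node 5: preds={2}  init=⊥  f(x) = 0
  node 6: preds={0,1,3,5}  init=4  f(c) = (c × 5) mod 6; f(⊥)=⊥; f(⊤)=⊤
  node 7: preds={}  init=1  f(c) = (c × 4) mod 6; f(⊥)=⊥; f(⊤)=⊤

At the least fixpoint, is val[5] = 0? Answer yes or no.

Iteration log — 16 steps:
  step 1. node 0  ⊔preds=4  new=2  stable
  step 2. node 1  ⊔preds=2  new=2  old=⊥  +wl: 
  step 3. node 2  ⊔preds=3  new=0  old=⊥  +wl: 1
  step 4. node 3  ⊔preds=0  new=⊤  old=3  +wl: 2
  step 5. node 4  ⊔preds=⊤  new=⊤  old=⊥  +wl: 
  step 6. node 5  ⊔preds=0  new=0  old=⊥  +wl: 3,4
  step 7. node 6  ⊔preds=⊤  new=⊤  old=4  +wl: 0
  step 8. node 7  ⊔preds=⊥  new=1  stable
  step 9. node 1  ⊔preds=⊤  new=⊤  old=2  +wl: 6
  step 10. node 2  ⊔preds=⊤  new=⊤  old=0  +wl: 1,5
  step 11. node 3  ⊔preds=⊤  new=⊤  stable
  step 12. node 4  ⊔preds=⊤  new=⊤  stable
  step 13. node 0  ⊔preds=⊤  new=⊤  old=2  +wl: 
  step 14. node 6  ⊔preds=⊤  new=⊤  stable
  step 15. node 1  ⊔preds=⊤  new=⊤  stable
  step 16. node 5  ⊔preds=⊤  new=0  stable

Least fixpoint reached:
  node 0: ⊤
  node 1: ⊤
  node 2: ⊤
  node 3: ⊤
  node 4: ⊤
  node 5: 0
  node 6: ⊤
  node 7: 1

yes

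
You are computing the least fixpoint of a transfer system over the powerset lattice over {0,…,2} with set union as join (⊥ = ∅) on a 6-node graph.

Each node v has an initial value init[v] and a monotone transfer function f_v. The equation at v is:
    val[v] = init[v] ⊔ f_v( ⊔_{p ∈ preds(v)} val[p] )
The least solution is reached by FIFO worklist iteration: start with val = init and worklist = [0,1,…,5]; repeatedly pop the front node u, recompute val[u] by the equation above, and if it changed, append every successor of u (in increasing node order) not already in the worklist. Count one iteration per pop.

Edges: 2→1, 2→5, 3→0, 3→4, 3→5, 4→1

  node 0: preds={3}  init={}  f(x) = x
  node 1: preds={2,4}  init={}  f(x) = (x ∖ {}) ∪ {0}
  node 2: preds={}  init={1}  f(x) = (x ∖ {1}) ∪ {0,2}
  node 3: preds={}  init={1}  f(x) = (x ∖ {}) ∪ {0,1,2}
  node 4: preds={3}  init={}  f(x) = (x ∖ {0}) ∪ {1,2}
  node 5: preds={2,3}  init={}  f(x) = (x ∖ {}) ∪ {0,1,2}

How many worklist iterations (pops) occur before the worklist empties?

8

Worklist (8 pops):
  #1 pop 0: in={1} → {1} (was {}); enqueue []
  #2 pop 1: in={1} → {0,1} (was {}); enqueue []
  #3 pop 2: in={} → {0,1,2} (was {1}); enqueue [1]
  #4 pop 3: in={} → {0,1,2} (was {1}); enqueue [0]
  #5 pop 4: in={0,1,2} → {1,2} (was {}); enqueue []
  #6 pop 5: in={0,1,2} → {0,1,2} (was {}); enqueue []
  #7 pop 1: in={0,1,2} → {0,1,2} (was {0,1}); enqueue []
  #8 pop 0: in={0,1,2} → {0,1,2} (was {1}); enqueue []

Fixpoint:
  val[0] = {0,1,2}
  val[1] = {0,1,2}
  val[2] = {0,1,2}
  val[3] = {0,1,2}
  val[4] = {1,2}
  val[5] = {0,1,2}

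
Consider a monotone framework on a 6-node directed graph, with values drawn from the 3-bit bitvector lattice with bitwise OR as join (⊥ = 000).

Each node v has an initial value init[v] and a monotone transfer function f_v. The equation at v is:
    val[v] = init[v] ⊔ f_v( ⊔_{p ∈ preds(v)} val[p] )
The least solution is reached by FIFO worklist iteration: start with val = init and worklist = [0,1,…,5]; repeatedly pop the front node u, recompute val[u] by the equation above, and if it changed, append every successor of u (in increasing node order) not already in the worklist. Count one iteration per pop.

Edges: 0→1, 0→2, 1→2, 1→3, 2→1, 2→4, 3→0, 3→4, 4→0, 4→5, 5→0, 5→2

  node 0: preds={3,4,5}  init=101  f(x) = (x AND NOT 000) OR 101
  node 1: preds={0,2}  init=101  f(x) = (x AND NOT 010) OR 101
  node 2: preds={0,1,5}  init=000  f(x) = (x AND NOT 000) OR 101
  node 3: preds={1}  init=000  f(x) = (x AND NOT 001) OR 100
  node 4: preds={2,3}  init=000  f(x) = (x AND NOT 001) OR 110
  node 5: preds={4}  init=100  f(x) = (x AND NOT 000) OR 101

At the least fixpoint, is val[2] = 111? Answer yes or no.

yes

Iteration log — 11 steps:
  step 1. node 0  ⊔preds=100  new=101  stable
  step 2. node 1  ⊔preds=101  new=101  stable
  step 3. node 2  ⊔preds=101  new=101  old=000  +wl: 1
  step 4. node 3  ⊔preds=101  new=100  old=000  +wl: 0
  step 5. node 4  ⊔preds=101  new=110  old=000  +wl: 
  step 6. node 5  ⊔preds=110  new=111  old=100  +wl: 2
  step 7. node 1  ⊔preds=101  new=101  stable
  step 8. node 0  ⊔preds=111  new=111  old=101  +wl: 1
  step 9. node 2  ⊔preds=111  new=111  old=101  +wl: 4
  step 10. node 1  ⊔preds=111  new=101  stable
  step 11. node 4  ⊔preds=111  new=110  stable

Least fixpoint reached:
  node 0: 111
  node 1: 101
  node 2: 111
  node 3: 100
  node 4: 110
  node 5: 111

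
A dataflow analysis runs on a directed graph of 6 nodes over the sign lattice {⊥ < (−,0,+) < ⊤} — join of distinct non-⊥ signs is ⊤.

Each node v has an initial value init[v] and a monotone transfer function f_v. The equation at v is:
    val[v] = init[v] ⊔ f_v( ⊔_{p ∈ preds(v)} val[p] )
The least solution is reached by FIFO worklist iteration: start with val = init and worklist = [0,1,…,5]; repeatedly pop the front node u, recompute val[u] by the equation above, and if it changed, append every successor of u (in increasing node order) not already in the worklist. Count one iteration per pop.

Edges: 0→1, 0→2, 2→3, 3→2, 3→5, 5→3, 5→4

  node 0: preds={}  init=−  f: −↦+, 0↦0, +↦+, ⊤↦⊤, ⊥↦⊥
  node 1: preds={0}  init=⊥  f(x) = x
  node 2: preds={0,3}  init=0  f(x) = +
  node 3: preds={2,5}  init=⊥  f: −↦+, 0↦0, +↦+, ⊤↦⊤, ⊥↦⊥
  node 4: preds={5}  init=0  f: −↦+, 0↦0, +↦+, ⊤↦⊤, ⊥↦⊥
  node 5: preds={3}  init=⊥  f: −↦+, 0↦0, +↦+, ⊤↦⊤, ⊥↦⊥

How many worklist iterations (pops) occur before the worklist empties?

Iteration log — 9 steps:
  step 1. node 0  ⊔preds=⊥  new=−  stable
  step 2. node 1  ⊔preds=−  new=−  old=⊥  +wl: 
  step 3. node 2  ⊔preds=−  new=⊤  old=0  +wl: 
  step 4. node 3  ⊔preds=⊤  new=⊤  old=⊥  +wl: 2
  step 5. node 4  ⊔preds=⊥  new=0  stable
  step 6. node 5  ⊔preds=⊤  new=⊤  old=⊥  +wl: 3,4
  step 7. node 2  ⊔preds=⊤  new=⊤  stable
  step 8. node 3  ⊔preds=⊤  new=⊤  stable
  step 9. node 4  ⊔preds=⊤  new=⊤  old=0  +wl: 

Least fixpoint reached:
  node 0: −
  node 1: −
  node 2: ⊤
  node 3: ⊤
  node 4: ⊤
  node 5: ⊤

9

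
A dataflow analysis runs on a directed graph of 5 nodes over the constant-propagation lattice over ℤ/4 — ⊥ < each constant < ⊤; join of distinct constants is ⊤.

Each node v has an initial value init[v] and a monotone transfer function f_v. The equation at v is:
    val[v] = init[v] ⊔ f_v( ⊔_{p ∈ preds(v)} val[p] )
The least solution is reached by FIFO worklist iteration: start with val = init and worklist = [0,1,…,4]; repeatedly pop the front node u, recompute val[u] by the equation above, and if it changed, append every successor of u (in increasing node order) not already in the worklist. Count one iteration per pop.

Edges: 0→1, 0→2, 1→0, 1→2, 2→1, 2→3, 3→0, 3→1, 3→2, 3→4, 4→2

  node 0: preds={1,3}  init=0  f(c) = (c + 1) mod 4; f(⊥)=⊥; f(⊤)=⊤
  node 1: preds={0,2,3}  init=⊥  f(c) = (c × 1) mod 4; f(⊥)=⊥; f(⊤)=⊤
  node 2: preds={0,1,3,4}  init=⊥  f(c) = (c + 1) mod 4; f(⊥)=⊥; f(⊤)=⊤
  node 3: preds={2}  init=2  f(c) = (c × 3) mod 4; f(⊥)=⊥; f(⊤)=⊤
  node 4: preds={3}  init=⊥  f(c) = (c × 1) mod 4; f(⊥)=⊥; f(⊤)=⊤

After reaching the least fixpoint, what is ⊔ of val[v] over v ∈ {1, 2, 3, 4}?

⊤

Iteration log — 8 steps:
  step 1. node 0  ⊔preds=2  new=⊤  old=0  +wl: 
  step 2. node 1  ⊔preds=⊤  new=⊤  old=⊥  +wl: 0
  step 3. node 2  ⊔preds=⊤  new=⊤  old=⊥  +wl: 1
  step 4. node 3  ⊔preds=⊤  new=⊤  old=2  +wl: 2
  step 5. node 4  ⊔preds=⊤  new=⊤  old=⊥  +wl: 
  step 6. node 0  ⊔preds=⊤  new=⊤  stable
  step 7. node 1  ⊔preds=⊤  new=⊤  stable
  step 8. node 2  ⊔preds=⊤  new=⊤  stable

Least fixpoint reached:
  node 0: ⊤
  node 1: ⊤
  node 2: ⊤
  node 3: ⊤
  node 4: ⊤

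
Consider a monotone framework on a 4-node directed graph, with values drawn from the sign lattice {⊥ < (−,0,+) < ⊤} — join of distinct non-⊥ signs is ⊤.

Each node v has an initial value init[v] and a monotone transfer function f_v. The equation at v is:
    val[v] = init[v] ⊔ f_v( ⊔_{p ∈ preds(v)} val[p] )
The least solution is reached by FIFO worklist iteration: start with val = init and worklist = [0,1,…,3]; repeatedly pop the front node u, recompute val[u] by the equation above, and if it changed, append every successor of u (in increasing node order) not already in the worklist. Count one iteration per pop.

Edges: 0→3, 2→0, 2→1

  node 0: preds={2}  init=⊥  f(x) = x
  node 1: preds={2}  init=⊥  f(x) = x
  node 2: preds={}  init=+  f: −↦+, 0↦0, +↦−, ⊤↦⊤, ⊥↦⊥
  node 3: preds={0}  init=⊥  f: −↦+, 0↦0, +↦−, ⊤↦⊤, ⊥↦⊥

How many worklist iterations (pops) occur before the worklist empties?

Iteration log — 4 steps:
  step 1. node 0  ⊔preds=+  new=+  old=⊥  +wl: 
  step 2. node 1  ⊔preds=+  new=+  old=⊥  +wl: 
  step 3. node 2  ⊔preds=⊥  new=+  stable
  step 4. node 3  ⊔preds=+  new=−  old=⊥  +wl: 

Least fixpoint reached:
  node 0: +
  node 1: +
  node 2: +
  node 3: −

4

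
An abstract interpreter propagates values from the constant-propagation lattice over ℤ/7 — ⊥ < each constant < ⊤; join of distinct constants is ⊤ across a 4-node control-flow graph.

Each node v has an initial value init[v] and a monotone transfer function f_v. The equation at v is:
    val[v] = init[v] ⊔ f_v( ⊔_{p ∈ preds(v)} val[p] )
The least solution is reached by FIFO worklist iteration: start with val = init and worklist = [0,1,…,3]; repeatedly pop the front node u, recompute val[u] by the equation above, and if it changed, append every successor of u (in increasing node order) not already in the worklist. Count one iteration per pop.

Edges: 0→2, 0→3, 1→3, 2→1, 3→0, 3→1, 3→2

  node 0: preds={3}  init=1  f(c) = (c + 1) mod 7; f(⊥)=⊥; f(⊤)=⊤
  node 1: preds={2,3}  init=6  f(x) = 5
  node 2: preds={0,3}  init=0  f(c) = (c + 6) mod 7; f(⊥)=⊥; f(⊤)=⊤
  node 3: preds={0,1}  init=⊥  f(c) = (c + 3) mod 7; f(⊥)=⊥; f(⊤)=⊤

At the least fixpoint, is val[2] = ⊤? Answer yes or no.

yes

Worklist (9 pops):
  #1 pop 0: in=⊥ → 1 (no change)
  #2 pop 1: in=0 → ⊤ (was 6); enqueue []
  #3 pop 2: in=1 → 0 (no change)
  #4 pop 3: in=⊤ → ⊤ (was ⊥); enqueue [0,1,2]
  #5 pop 0: in=⊤ → ⊤ (was 1); enqueue [3]
  #6 pop 1: in=⊤ → ⊤ (no change)
  #7 pop 2: in=⊤ → ⊤ (was 0); enqueue [1]
  #8 pop 3: in=⊤ → ⊤ (no change)
  #9 pop 1: in=⊤ → ⊤ (no change)

Fixpoint:
  val[0] = ⊤
  val[1] = ⊤
  val[2] = ⊤
  val[3] = ⊤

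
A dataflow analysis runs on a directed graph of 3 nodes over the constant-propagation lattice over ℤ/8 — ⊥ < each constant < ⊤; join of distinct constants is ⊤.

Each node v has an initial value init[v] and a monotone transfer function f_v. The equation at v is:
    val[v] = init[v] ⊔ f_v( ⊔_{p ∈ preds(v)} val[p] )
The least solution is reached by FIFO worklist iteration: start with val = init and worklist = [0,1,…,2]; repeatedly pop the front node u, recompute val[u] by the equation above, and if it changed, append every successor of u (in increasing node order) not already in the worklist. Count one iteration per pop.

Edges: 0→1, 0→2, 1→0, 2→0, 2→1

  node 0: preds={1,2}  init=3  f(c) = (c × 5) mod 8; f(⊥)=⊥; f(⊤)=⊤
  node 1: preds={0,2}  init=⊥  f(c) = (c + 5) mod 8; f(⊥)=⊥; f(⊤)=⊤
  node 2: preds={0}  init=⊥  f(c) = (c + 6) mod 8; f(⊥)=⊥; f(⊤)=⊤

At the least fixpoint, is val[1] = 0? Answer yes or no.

Trace (8 dequeues):
  [1] u=0 | in ⊥ | out 3 | ==
  [2] u=1 | in 3 | out 0 | prev ⊥ | push {0}
  [3] u=2 | in 3 | out 1 | prev ⊥ | push {1}
  [4] u=0 | in ⊤ | out ⊤ | prev 3 | push {2}
  [5] u=1 | in ⊤ | out ⊤ | prev 0 | push {0}
  [6] u=2 | in ⊤ | out ⊤ | prev 1 | push {1}
  [7] u=0 | in ⊤ | out ⊤ | ==
  [8] u=1 | in ⊤ | out ⊤ | ==

Converged values:
  [0] ⊤
  [1] ⊤
  [2] ⊤

no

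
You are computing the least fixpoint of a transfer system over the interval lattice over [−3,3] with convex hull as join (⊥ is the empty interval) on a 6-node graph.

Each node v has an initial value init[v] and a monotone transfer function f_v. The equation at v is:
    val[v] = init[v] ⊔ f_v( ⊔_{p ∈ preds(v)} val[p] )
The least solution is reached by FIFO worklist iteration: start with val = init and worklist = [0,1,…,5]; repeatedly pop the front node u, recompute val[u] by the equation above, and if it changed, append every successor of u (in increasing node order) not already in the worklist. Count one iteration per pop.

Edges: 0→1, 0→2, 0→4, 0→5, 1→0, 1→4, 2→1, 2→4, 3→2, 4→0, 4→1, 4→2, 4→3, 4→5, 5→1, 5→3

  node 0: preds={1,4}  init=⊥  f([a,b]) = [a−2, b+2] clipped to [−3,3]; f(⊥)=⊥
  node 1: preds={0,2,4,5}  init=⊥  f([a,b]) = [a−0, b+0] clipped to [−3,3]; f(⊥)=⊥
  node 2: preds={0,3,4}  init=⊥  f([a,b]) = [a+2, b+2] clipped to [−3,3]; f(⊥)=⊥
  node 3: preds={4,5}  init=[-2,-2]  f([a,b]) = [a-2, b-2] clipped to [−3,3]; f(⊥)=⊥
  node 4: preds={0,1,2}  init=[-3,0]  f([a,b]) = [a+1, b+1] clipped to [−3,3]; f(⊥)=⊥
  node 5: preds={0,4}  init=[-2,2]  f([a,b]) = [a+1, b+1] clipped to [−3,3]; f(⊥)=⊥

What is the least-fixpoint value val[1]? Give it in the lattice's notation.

Trace (14 dequeues):
  [1] u=0 | in [-3,0] | out [-3,2] | prev ⊥ | push {}
  [2] u=1 | in [-3,2] | out [-3,2] | prev ⊥ | push {0}
  [3] u=2 | in [-3,2] | out [-1,3] | prev ⊥ | push {1}
  [4] u=3 | in [-3,2] | out [-3,0] | prev [-2,-2] | push {2}
  [5] u=4 | in [-3,3] | out [-3,3] | prev [-3,0] | push {3}
  [6] u=5 | in [-3,3] | out [-2,3] | prev [-2,2] | push {}
  [7] u=0 | in [-3,3] | out [-3,3] | prev [-3,2] | push {4,5}
  [8] u=1 | in [-3,3] | out [-3,3] | prev [-3,2] | push {0}
  [9] u=2 | in [-3,3] | out [-1,3] | ==
  [10] u=3 | in [-3,3] | out [-3,1] | prev [-3,0] | push {2}
  [11] u=4 | in [-3,3] | out [-3,3] | ==
  [12] u=5 | in [-3,3] | out [-2,3] | ==
  [13] u=0 | in [-3,3] | out [-3,3] | ==
  [14] u=2 | in [-3,3] | out [-1,3] | ==

Converged values:
  [0] [-3,3]
  [1] [-3,3]
  [2] [-1,3]
  [3] [-3,1]
  [4] [-3,3]
  [5] [-2,3]

[-3,3]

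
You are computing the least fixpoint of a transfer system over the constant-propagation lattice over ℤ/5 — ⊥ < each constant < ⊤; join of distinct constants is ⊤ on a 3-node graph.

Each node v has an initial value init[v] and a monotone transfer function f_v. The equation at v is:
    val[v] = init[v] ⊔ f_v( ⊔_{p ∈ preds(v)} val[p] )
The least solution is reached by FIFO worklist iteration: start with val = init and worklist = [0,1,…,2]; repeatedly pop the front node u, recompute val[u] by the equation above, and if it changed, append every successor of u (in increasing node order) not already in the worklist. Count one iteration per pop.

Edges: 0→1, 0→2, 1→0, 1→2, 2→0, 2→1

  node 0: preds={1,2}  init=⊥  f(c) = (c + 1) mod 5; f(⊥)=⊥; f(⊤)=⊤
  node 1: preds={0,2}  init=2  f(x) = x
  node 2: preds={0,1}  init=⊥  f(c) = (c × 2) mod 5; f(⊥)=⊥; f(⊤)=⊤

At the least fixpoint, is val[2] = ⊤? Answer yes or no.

Trace (6 dequeues):
  [1] u=0 | in 2 | out 3 | prev ⊥ | push {}
  [2] u=1 | in 3 | out ⊤ | prev 2 | push {0}
  [3] u=2 | in ⊤ | out ⊤ | prev ⊥ | push {1}
  [4] u=0 | in ⊤ | out ⊤ | prev 3 | push {2}
  [5] u=1 | in ⊤ | out ⊤ | ==
  [6] u=2 | in ⊤ | out ⊤ | ==

Converged values:
  [0] ⊤
  [1] ⊤
  [2] ⊤

yes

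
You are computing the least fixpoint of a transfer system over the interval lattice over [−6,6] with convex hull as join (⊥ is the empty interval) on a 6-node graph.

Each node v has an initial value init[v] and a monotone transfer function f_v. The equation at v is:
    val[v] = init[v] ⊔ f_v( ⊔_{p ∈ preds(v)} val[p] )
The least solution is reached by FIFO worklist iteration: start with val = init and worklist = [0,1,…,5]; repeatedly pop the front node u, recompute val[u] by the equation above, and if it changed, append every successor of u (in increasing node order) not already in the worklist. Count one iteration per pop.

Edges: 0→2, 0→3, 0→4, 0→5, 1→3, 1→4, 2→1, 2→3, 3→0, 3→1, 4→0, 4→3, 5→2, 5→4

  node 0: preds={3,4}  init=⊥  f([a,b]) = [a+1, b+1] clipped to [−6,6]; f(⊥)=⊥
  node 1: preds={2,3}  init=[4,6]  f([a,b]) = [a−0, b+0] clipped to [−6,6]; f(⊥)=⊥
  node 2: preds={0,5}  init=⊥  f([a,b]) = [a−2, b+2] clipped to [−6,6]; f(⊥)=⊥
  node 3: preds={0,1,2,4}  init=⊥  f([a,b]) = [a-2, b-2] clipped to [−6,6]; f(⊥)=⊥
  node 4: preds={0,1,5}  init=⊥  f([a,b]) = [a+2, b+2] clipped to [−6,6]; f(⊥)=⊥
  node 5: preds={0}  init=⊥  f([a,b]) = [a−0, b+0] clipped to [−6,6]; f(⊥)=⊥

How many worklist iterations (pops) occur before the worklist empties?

Worklist (41 pops):
  #1 pop 0: in=⊥ → ⊥ (no change)
  #2 pop 1: in=⊥ → [4,6] (no change)
  #3 pop 2: in=⊥ → ⊥ (no change)
  #4 pop 3: in=[4,6] → [2,4] (was ⊥); enqueue [0,1]
  #5 pop 4: in=[4,6] → [6,6] (was ⊥); enqueue [3]
  #6 pop 5: in=⊥ → ⊥ (no change)
  #7 pop 0: in=[2,6] → [3,6] (was ⊥); enqueue [2,4,5]
  #8 pop 1: in=[2,4] → [2,6] (was [4,6]); enqueue []
  #9 pop 3: in=[2,6] → [0,4] (was [2,4]); enqueue [0,1]
  #10 pop 2: in=[3,6] → [1,6] (was ⊥); enqueue [3]
  #11 pop 4: in=[2,6] → [4,6] (was [6,6]); enqueue []
  #12 pop 5: in=[3,6] → [3,6] (was ⊥); enqueue [2,4]
  #13 pop 0: in=[0,6] → [1,6] (was [3,6]); enqueue [5]
  #14 pop 1: in=[0,6] → [0,6] (was [2,6]); enqueue []
  #15 pop 3: in=[0,6] → [-2,4] (was [0,4]); enqueue [0,1]
  #16 pop 2: in=[1,6] → [-1,6] (was [1,6]); enqueue [3]
  #17 pop 4: in=[0,6] → [2,6] (was [4,6]); enqueue []
  #18 pop 5: in=[1,6] → [1,6] (was [3,6]); enqueue [2,4]
  #19 pop 0: in=[-2,6] → [-1,6] (was [1,6]); enqueue [5]
  #20 pop 1: in=[-2,6] → [-2,6] (was [0,6]); enqueue []
  #21 pop 3: in=[-2,6] → [-4,4] (was [-2,4]); enqueue [0,1]
  #22 pop 2: in=[-1,6] → [-3,6] (was [-1,6]); enqueue [3]
  #23 pop 4: in=[-2,6] → [0,6] (was [2,6]); enqueue []
  #24 pop 5: in=[-1,6] → [-1,6] (was [1,6]); enqueue [2,4]
  #25 pop 0: in=[-4,6] → [-3,6] (was [-1,6]); enqueue [5]
  #26 pop 1: in=[-4,6] → [-4,6] (was [-2,6]); enqueue []
  #27 pop 3: in=[-4,6] → [-6,4] (was [-4,4]); enqueue [0,1]
  #28 pop 2: in=[-3,6] → [-5,6] (was [-3,6]); enqueue [3]
  #29 pop 4: in=[-4,6] → [-2,6] (was [0,6]); enqueue []
  #30 pop 5: in=[-3,6] → [-3,6] (was [-1,6]); enqueue [2,4]
  #31 pop 0: in=[-6,6] → [-5,6] (was [-3,6]); enqueue [5]
  #32 pop 1: in=[-6,6] → [-6,6] (was [-4,6]); enqueue []
  #33 pop 3: in=[-6,6] → [-6,4] (no change)
  #34 pop 2: in=[-5,6] → [-6,6] (was [-5,6]); enqueue [1,3]
  #35 pop 4: in=[-6,6] → [-4,6] (was [-2,6]); enqueue [0]
  #36 pop 5: in=[-5,6] → [-5,6] (was [-3,6]); enqueue [2,4]
  #37 pop 1: in=[-6,6] → [-6,6] (no change)
  #38 pop 3: in=[-6,6] → [-6,4] (no change)
  #39 pop 0: in=[-6,6] → [-5,6] (no change)
  #40 pop 2: in=[-5,6] → [-6,6] (no change)
  #41 pop 4: in=[-6,6] → [-4,6] (no change)

Fixpoint:
  val[0] = [-5,6]
  val[1] = [-6,6]
  val[2] = [-6,6]
  val[3] = [-6,4]
  val[4] = [-4,6]
  val[5] = [-5,6]

41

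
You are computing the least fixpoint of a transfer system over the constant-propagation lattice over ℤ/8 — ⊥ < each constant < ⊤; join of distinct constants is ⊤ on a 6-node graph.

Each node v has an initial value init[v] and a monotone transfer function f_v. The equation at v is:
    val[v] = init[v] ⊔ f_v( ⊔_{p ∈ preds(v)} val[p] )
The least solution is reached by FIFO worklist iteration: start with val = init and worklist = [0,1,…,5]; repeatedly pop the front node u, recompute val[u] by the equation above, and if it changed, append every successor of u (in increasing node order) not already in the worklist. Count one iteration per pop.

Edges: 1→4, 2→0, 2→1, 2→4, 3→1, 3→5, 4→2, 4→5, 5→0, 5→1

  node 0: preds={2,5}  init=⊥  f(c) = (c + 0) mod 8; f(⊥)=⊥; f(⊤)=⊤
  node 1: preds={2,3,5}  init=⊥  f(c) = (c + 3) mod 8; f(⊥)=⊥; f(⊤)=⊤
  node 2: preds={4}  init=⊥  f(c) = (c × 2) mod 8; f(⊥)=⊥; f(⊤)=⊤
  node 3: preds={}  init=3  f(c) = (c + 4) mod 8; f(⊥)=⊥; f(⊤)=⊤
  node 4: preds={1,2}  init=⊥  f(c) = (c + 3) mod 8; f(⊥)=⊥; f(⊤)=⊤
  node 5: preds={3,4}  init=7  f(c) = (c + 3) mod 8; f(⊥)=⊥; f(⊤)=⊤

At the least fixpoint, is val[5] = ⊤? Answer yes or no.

yes

Worklist (10 pops):
  #1 pop 0: in=7 → 7 (was ⊥); enqueue []
  #2 pop 1: in=⊤ → ⊤ (was ⊥); enqueue []
  #3 pop 2: in=⊥ → ⊥ (no change)
  #4 pop 3: in=⊥ → 3 (no change)
  #5 pop 4: in=⊤ → ⊤ (was ⊥); enqueue [2]
  #6 pop 5: in=⊤ → ⊤ (was 7); enqueue [0,1]
  #7 pop 2: in=⊤ → ⊤ (was ⊥); enqueue [4]
  #8 pop 0: in=⊤ → ⊤ (was 7); enqueue []
  #9 pop 1: in=⊤ → ⊤ (no change)
  #10 pop 4: in=⊤ → ⊤ (no change)

Fixpoint:
  val[0] = ⊤
  val[1] = ⊤
  val[2] = ⊤
  val[3] = 3
  val[4] = ⊤
  val[5] = ⊤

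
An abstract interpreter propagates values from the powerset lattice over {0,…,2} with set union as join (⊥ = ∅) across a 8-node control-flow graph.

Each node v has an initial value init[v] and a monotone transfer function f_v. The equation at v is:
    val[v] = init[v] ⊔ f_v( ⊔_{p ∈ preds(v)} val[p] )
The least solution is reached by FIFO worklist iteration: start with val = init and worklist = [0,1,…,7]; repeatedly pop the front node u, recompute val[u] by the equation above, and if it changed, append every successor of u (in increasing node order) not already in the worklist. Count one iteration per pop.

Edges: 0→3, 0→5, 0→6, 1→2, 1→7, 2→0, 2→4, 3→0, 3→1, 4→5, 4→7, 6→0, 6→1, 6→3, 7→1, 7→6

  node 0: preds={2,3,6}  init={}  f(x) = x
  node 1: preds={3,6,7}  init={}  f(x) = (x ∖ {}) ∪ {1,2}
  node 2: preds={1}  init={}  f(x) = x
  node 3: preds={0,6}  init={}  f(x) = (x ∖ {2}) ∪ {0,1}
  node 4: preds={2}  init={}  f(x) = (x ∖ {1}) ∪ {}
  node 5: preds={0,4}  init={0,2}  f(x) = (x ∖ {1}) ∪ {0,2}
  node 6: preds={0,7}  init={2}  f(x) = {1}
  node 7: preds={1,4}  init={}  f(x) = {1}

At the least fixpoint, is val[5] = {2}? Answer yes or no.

Trace (19 dequeues):
  [1] u=0 | in {2} | out {2} | prev {} | push {}
  [2] u=1 | in {2} | out {1,2} | prev {} | push {}
  [3] u=2 | in {1,2} | out {1,2} | prev {} | push {0}
  [4] u=3 | in {2} | out {0,1} | prev {} | push {1}
  [5] u=4 | in {1,2} | out {2} | prev {} | push {}
  [6] u=5 | in {2} | out {0,2} | ==
  [7] u=6 | in {2} | out {1,2} | prev {2} | push {3}
  [8] u=7 | in {1,2} | out {1} | prev {} | push {6}
  [9] u=0 | in {0,1,2} | out {0,1,2} | prev {2} | push {5}
  [10] u=1 | in {0,1,2} | out {0,1,2} | prev {1,2} | push {2,7}
  [11] u=3 | in {0,1,2} | out {0,1} | ==
  [12] u=6 | in {0,1,2} | out {1,2} | ==
  [13] u=5 | in {0,1,2} | out {0,2} | ==
  [14] u=2 | in {0,1,2} | out {0,1,2} | prev {1,2} | push {0,4}
  [15] u=7 | in {0,1,2} | out {1} | ==
  [16] u=0 | in {0,1,2} | out {0,1,2} | ==
  [17] u=4 | in {0,1,2} | out {0,2} | prev {2} | push {5,7}
  [18] u=5 | in {0,1,2} | out {0,2} | ==
  [19] u=7 | in {0,1,2} | out {1} | ==

Converged values:
  [0] {0,1,2}
  [1] {0,1,2}
  [2] {0,1,2}
  [3] {0,1}
  [4] {0,2}
  [5] {0,2}
  [6] {1,2}
  [7] {1}

no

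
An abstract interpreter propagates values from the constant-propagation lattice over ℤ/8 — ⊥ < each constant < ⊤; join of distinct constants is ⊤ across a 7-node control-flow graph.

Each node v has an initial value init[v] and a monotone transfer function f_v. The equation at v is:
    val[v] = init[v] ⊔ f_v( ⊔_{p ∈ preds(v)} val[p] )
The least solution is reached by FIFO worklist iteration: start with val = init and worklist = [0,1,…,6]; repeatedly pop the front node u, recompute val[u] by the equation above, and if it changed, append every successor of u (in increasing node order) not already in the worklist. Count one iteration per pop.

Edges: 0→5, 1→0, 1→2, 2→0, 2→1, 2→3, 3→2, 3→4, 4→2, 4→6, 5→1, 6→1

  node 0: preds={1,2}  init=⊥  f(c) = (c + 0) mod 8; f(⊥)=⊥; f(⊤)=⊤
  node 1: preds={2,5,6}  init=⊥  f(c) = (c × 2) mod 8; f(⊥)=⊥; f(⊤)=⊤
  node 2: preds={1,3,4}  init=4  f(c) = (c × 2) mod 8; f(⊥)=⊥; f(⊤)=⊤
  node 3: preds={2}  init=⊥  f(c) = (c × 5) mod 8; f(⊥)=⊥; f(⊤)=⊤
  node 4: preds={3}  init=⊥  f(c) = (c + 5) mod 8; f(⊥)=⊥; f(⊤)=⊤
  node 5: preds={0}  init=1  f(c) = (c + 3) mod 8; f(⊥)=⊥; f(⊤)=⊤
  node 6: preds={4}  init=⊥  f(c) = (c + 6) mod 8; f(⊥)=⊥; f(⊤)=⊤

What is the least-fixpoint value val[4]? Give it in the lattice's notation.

Worklist (11 pops):
  #1 pop 0: in=4 → 4 (was ⊥); enqueue []
  #2 pop 1: in=⊤ → ⊤ (was ⊥); enqueue [0]
  #3 pop 2: in=⊤ → ⊤ (was 4); enqueue [1]
  #4 pop 3: in=⊤ → ⊤ (was ⊥); enqueue [2]
  #5 pop 4: in=⊤ → ⊤ (was ⊥); enqueue []
  #6 pop 5: in=4 → ⊤ (was 1); enqueue []
  #7 pop 6: in=⊤ → ⊤ (was ⊥); enqueue []
  #8 pop 0: in=⊤ → ⊤ (was 4); enqueue [5]
  #9 pop 1: in=⊤ → ⊤ (no change)
  #10 pop 2: in=⊤ → ⊤ (no change)
  #11 pop 5: in=⊤ → ⊤ (no change)

Fixpoint:
  val[0] = ⊤
  val[1] = ⊤
  val[2] = ⊤
  val[3] = ⊤
  val[4] = ⊤
  val[5] = ⊤
  val[6] = ⊤

⊤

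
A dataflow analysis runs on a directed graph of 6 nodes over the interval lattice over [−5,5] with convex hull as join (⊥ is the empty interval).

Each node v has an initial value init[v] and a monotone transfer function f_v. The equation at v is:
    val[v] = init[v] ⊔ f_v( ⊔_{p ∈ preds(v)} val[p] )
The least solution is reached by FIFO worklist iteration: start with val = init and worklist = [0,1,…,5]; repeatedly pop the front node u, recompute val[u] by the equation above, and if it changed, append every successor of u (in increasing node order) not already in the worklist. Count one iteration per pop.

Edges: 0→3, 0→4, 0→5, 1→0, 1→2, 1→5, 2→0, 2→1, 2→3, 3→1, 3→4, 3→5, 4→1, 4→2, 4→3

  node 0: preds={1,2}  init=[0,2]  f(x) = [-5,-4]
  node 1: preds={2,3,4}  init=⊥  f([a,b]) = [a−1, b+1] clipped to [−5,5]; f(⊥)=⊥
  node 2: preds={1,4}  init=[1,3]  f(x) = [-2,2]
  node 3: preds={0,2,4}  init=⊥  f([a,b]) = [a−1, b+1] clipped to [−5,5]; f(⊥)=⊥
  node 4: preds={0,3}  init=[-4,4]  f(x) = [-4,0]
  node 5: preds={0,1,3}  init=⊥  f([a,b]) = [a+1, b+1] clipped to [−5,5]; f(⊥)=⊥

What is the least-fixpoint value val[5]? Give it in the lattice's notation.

Worklist (8 pops):
  #1 pop 0: in=[1,3] → [-5,2] (was [0,2]); enqueue []
  #2 pop 1: in=[-4,4] → [-5,5] (was ⊥); enqueue [0]
  #3 pop 2: in=[-5,5] → [-2,3] (was [1,3]); enqueue [1]
  #4 pop 3: in=[-5,4] → [-5,5] (was ⊥); enqueue []
  #5 pop 4: in=[-5,5] → [-4,4] (no change)
  #6 pop 5: in=[-5,5] → [-4,5] (was ⊥); enqueue []
  #7 pop 0: in=[-5,5] → [-5,2] (no change)
  #8 pop 1: in=[-5,5] → [-5,5] (no change)

Fixpoint:
  val[0] = [-5,2]
  val[1] = [-5,5]
  val[2] = [-2,3]
  val[3] = [-5,5]
  val[4] = [-4,4]
  val[5] = [-4,5]

[-4,5]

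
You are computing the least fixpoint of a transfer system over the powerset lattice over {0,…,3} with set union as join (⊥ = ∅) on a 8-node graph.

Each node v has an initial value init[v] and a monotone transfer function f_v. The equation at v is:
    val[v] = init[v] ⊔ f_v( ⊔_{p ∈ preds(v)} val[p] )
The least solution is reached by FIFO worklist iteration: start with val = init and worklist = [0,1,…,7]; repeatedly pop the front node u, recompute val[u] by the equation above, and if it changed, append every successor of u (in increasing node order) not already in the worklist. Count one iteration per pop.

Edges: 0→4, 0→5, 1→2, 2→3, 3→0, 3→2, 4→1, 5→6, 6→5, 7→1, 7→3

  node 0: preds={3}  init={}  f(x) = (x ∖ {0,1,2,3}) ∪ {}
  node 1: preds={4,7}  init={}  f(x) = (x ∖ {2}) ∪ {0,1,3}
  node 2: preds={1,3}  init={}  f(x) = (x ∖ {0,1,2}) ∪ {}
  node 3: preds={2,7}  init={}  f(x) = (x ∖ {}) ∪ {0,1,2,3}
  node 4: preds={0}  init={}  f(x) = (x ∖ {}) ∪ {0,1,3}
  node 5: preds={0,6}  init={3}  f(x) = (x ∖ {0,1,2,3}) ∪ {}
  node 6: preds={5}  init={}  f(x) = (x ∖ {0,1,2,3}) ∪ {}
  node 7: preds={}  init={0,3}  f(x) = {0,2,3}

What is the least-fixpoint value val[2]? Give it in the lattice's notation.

Trace (12 dequeues):
  [1] u=0 | in {} | out {} | ==
  [2] u=1 | in {0,3} | out {0,1,3} | prev {} | push {}
  [3] u=2 | in {0,1,3} | out {3} | prev {} | push {}
  [4] u=3 | in {0,3} | out {0,1,2,3} | prev {} | push {0,2}
  [5] u=4 | in {} | out {0,1,3} | prev {} | push {1}
  [6] u=5 | in {} | out {3} | ==
  [7] u=6 | in {3} | out {} | ==
  [8] u=7 | in {} | out {0,2,3} | prev {0,3} | push {3}
  [9] u=0 | in {0,1,2,3} | out {} | ==
  [10] u=2 | in {0,1,2,3} | out {3} | ==
  [11] u=1 | in {0,1,2,3} | out {0,1,3} | ==
  [12] u=3 | in {0,2,3} | out {0,1,2,3} | ==

Converged values:
  [0] {}
  [1] {0,1,3}
  [2] {3}
  [3] {0,1,2,3}
  [4] {0,1,3}
  [5] {3}
  [6] {}
  [7] {0,2,3}

{3}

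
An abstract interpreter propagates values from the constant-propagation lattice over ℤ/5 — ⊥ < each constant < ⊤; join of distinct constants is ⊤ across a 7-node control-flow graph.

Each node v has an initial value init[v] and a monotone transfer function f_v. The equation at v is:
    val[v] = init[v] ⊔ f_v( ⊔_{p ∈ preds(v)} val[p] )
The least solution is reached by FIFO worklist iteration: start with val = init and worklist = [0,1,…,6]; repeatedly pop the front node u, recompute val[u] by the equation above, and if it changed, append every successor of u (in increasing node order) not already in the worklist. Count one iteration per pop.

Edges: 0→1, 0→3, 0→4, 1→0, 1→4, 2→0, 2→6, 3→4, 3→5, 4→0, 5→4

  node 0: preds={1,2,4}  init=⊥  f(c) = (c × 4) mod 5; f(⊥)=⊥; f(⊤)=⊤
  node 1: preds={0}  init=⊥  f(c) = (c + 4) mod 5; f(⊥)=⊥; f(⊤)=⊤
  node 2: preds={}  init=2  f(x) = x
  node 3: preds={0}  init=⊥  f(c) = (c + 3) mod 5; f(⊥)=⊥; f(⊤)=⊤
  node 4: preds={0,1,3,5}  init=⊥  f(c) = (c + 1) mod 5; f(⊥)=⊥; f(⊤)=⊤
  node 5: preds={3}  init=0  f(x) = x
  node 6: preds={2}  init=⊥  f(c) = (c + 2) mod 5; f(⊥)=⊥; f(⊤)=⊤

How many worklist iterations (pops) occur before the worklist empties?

Iteration log — 14 steps:
  step 1. node 0  ⊔preds=2  new=3  old=⊥  +wl: 
  step 2. node 1  ⊔preds=3  new=2  old=⊥  +wl: 0
  step 3. node 2  ⊔preds=⊥  new=2  stable
  step 4. node 3  ⊔preds=3  new=1  old=⊥  +wl: 
  step 5. node 4  ⊔preds=⊤  new=⊤  old=⊥  +wl: 
  step 6. node 5  ⊔preds=1  new=⊤  old=0  +wl: 4
  step 7. node 6  ⊔preds=2  new=4  old=⊥  +wl: 
  step 8. node 0  ⊔preds=⊤  new=⊤  old=3  +wl: 1,3
  step 9. node 4  ⊔preds=⊤  new=⊤  stable
  step 10. node 1  ⊔preds=⊤  new=⊤  old=2  +wl: 0,4
  step 11. node 3  ⊔preds=⊤  new=⊤  old=1  +wl: 5
  step 12. node 0  ⊔preds=⊤  new=⊤  stable
  step 13. node 4  ⊔preds=⊤  new=⊤  stable
  step 14. node 5  ⊔preds=⊤  new=⊤  stable

Least fixpoint reached:
  node 0: ⊤
  node 1: ⊤
  node 2: 2
  node 3: ⊤
  node 4: ⊤
  node 5: ⊤
  node 6: 4

14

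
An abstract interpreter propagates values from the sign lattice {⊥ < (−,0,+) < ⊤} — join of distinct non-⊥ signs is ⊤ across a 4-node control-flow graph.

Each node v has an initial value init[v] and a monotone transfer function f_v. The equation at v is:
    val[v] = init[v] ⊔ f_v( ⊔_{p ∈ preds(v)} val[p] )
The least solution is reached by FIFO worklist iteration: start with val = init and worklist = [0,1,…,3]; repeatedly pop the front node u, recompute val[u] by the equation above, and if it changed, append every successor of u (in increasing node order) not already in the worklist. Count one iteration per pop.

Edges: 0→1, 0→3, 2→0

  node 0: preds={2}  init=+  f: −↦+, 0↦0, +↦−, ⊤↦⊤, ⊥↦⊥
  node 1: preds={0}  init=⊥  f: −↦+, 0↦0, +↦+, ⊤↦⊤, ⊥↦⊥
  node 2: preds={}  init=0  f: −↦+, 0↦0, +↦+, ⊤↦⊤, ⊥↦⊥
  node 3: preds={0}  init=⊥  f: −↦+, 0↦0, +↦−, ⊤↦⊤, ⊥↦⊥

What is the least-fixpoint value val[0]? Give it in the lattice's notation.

⊤

Iteration log — 4 steps:
  step 1. node 0  ⊔preds=0  new=⊤  old=+  +wl: 
  step 2. node 1  ⊔preds=⊤  new=⊤  old=⊥  +wl: 
  step 3. node 2  ⊔preds=⊥  new=0  stable
  step 4. node 3  ⊔preds=⊤  new=⊤  old=⊥  +wl: 

Least fixpoint reached:
  node 0: ⊤
  node 1: ⊤
  node 2: 0
  node 3: ⊤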